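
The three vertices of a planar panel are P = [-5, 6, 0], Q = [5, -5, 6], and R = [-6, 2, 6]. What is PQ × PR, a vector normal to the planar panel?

(-42, -66, -51)

PQ = (10, -11, 6)
PR = (-1, -4, 6)
i: (-11)·6 - 6·(-4) = -66 - (-24) = -42
j: 6·(-1) - 10·6 = -6 - 60 = -66
k: 10·(-4) - (-11)·(-1) = -40 - 11 = -51
PQ × PR = (-42, -66, -51)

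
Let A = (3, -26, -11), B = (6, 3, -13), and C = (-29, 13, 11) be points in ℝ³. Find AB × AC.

(716, -2, 1045)

AB = (3, 29, -2)
AC = (-32, 39, 22)
i: 29·22 - (-2)·39 = 638 - (-78) = 716
j: (-2)·(-32) - 3·22 = 64 - 66 = -2
k: 3·39 - 29·(-32) = 117 - (-928) = 1045
AB × AC = (716, -2, 1045)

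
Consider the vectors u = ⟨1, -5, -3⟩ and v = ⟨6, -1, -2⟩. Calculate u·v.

u · v = 1·6 + (-5)·(-1) + (-3)·(-2) = 6 + 5 + 6 = 17

17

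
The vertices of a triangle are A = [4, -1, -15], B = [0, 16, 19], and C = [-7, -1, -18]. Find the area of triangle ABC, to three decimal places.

215.966

AB = (-4, 17, 34),  AC = (-11, 0, -3)
i: 17·(-3) - 34·0 = -51 - 0 = -51
j: 34·(-11) - (-4)·(-3) = -374 - 12 = -386
k: (-4)·0 - 17·(-11) = 0 - (-187) = 187
AB × AC = (-51, -386, 187)
|AB × AC| = √186566 ≈ 431.9329
area = ½ · 431.9329 ≈ 215.966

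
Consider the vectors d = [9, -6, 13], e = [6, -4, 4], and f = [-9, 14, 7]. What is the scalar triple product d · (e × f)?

e × f:
i: (-4)·7 - 4·14 = -28 - 56 = -84
j: 4·(-9) - 6·7 = -36 - 42 = -78
k: 6·14 - (-4)·(-9) = 84 - 36 = 48
e × f = (-84, -78, 48)
d · (e × f) = 9·(-84) + (-6)·(-78) + 13·48 = -756 + 468 + 624 = 336

336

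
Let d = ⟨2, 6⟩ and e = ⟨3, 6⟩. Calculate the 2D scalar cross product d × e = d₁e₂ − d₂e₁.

2·6 - 6·3 = 12 - 18 = -6

-6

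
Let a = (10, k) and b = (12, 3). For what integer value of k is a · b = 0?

-40

a · b = 10·12 + k·3 = 120 + 3k
Set equal to 0: 3k = -120, so k = -40.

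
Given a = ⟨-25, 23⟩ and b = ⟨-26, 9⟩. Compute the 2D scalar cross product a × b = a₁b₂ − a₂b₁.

373

(-25)·9 - 23·(-26) = -225 - (-598) = 373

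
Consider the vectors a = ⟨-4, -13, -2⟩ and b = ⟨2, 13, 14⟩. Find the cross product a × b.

i: (-13)·14 - (-2)·13 = -182 - (-26) = -156
j: (-2)·2 - (-4)·14 = -4 - (-56) = 52
k: (-4)·13 - (-13)·2 = -52 - (-26) = -26
a × b = (-156, 52, -26)

(-156, 52, -26)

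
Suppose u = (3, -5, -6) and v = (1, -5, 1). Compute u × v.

i: (-5)·1 - (-6)·(-5) = -5 - 30 = -35
j: (-6)·1 - 3·1 = -6 - 3 = -9
k: 3·(-5) - (-5)·1 = -15 - (-5) = -10
u × v = (-35, -9, -10)

(-35, -9, -10)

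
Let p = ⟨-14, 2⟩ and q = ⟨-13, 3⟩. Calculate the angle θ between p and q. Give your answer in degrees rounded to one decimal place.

4.9

p · q = (-14)·(-13) + 2·3 = 182 + 6 = 188
|p|² = 196 + 4 = 200,  |p| = √200 ≈ 14.142136
|q|² = 169 + 9 = 178,  |q| = √178 ≈ 13.341664
cos θ = 188 / (14.142136 · 13.341664) ≈ 0.99640
θ = arccos(0.99640) ≈ 4.9°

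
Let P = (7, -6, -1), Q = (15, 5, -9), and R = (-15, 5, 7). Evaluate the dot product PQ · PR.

-119

PQ = Q − P = (8, 11, -8)
PR = R − P = (-22, 11, 8)
PQ · PR = 8·(-22) + 11·11 + (-8)·8 = -176 + 121 - 64 = -119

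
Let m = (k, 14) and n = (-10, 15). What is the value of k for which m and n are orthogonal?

m · n = k·(-10) + 14·15 = 210 - 10k
Set equal to 0: -10k = -210, so k = 21.

21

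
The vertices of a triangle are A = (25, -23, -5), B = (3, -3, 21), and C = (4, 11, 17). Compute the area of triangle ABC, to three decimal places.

AB = (-22, 20, 26),  AC = (-21, 34, 22)
i: 20·22 - 26·34 = 440 - 884 = -444
j: 26·(-21) - (-22)·22 = -546 - (-484) = -62
k: (-22)·34 - 20·(-21) = -748 - (-420) = -328
AB × AC = (-444, -62, -328)
|AB × AC| = √308564 ≈ 555.4854
area = ½ · 555.4854 ≈ 277.743

277.743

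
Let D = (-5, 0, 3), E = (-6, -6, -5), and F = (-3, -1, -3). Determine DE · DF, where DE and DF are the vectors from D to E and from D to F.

52

DE = E − D = (-1, -6, -8)
DF = F − D = (2, -1, -6)
DE · DF = (-1)·2 + (-6)·(-1) + (-8)·(-6) = -2 + 6 + 48 = 52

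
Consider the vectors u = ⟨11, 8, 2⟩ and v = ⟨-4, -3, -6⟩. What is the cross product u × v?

(-42, 58, -1)

i: 8·(-6) - 2·(-3) = -48 - (-6) = -42
j: 2·(-4) - 11·(-6) = -8 - (-66) = 58
k: 11·(-3) - 8·(-4) = -33 - (-32) = -1
u × v = (-42, 58, -1)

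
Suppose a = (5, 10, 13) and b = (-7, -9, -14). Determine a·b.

-307

a · b = 5·(-7) + 10·(-9) + 13·(-14) = -35 - 90 - 182 = -307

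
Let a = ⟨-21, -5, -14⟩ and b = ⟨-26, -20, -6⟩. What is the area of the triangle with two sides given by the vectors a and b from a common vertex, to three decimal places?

225.413

i: (-5)·(-6) - (-14)·(-20) = 30 - 280 = -250
j: (-14)·(-26) - (-21)·(-6) = 364 - 126 = 238
k: (-21)·(-20) - (-5)·(-26) = 420 - 130 = 290
a × b = (-250, 238, 290)
|a × b| = √((-250)² + 238² + 290²) = √203244 ≈ 450.8259
area = ½ · 450.8259 ≈ 225.413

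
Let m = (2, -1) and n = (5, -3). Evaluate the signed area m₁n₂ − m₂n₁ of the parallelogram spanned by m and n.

-1

2·(-3) - (-1)·5 = -6 - (-5) = -1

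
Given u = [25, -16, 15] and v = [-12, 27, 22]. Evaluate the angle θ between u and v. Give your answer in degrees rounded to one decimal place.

u · v = 25·(-12) + (-16)·27 + 15·22 = -300 - 432 + 330 = -402
|u|² = 625 + 256 + 225 = 1106,  |u| = √1106 ≈ 33.256578
|v|² = 144 + 729 + 484 = 1357,  |v| = √1357 ≈ 36.837481
cos θ = -402 / (33.256578 · 36.837481) ≈ -0.32814
θ = arccos(-0.32814) ≈ 109.2°

109.2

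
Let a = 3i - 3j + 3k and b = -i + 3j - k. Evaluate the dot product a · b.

-15

a · b = 3·(-1) + (-3)·3 + 3·(-1) = -3 - 9 - 3 = -15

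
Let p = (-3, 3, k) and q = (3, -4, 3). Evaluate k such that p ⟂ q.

7

p · q = (-3)·3 + 3·(-4) + k·3 = -21 + 3k
Set equal to 0: 3k = 21, so k = 7.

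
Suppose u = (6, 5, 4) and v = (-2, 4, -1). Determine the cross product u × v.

i: 5·(-1) - 4·4 = -5 - 16 = -21
j: 4·(-2) - 6·(-1) = -8 - (-6) = -2
k: 6·4 - 5·(-2) = 24 - (-10) = 34
u × v = (-21, -2, 34)

(-21, -2, 34)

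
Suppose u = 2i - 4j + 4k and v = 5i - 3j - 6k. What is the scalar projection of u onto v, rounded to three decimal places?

-0.239

u · v = 2·5 + (-4)·(-3) + 4·(-6) = 10 + 12 - 24 = -2
|v| = √(25 + 9 + 36) = √70 ≈ 8.3666
comp_v u = -2 / √70 ≈ -0.239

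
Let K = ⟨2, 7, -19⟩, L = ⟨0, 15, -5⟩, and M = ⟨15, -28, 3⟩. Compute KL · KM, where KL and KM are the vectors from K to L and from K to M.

2

KL = L − K = (-2, 8, 14)
KM = M − K = (13, -35, 22)
KL · KM = (-2)·13 + 8·(-35) + 14·22 = -26 - 280 + 308 = 2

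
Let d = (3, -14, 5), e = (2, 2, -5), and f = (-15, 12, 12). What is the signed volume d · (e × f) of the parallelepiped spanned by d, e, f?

e × f:
i: 2·12 - (-5)·12 = 24 - (-60) = 84
j: (-5)·(-15) - 2·12 = 75 - 24 = 51
k: 2·12 - 2·(-15) = 24 - (-30) = 54
e × f = (84, 51, 54)
d · (e × f) = 3·84 + (-14)·51 + 5·54 = 252 - 714 + 270 = -192

-192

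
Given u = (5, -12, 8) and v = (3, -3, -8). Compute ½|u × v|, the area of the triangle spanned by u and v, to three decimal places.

68.806

i: (-12)·(-8) - 8·(-3) = 96 - (-24) = 120
j: 8·3 - 5·(-8) = 24 - (-40) = 64
k: 5·(-3) - (-12)·3 = -15 - (-36) = 21
u × v = (120, 64, 21)
|u × v| = √(120² + 64² + 21²) = √18937 ≈ 137.6118
area = ½ · 137.6118 ≈ 68.806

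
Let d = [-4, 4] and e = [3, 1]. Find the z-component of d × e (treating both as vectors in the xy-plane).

(-4)·1 - 4·3 = -4 - 12 = -16

-16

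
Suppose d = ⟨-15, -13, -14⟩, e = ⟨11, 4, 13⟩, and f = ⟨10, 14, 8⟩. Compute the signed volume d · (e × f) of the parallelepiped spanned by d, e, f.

108

e × f:
i: 4·8 - 13·14 = 32 - 182 = -150
j: 13·10 - 11·8 = 130 - 88 = 42
k: 11·14 - 4·10 = 154 - 40 = 114
e × f = (-150, 42, 114)
d · (e × f) = (-15)·(-150) + (-13)·42 + (-14)·114 = 2250 - 546 - 1596 = 108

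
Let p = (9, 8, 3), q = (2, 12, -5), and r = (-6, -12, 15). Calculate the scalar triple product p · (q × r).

1224

q × r:
i: 12·15 - (-5)·(-12) = 180 - 60 = 120
j: (-5)·(-6) - 2·15 = 30 - 30 = 0
k: 2·(-12) - 12·(-6) = -24 - (-72) = 48
q × r = (120, 0, 48)
p · (q × r) = 9·120 + 8·0 + 3·48 = 1080 + 0 + 144 = 1224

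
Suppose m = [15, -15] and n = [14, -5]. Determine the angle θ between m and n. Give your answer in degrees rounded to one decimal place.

m · n = 15·14 + (-15)·(-5) = 210 + 75 = 285
|m|² = 225 + 225 = 450,  |m| = √450 ≈ 21.213203
|n|² = 196 + 25 = 221,  |n| = √221 ≈ 14.866069
cos θ = 285 / (21.213203 · 14.866069) ≈ 0.90374
θ = arccos(0.90374) ≈ 25.3°

25.3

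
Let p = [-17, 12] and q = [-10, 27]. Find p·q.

494

p · q = (-17)·(-10) + 12·27 = 170 + 324 = 494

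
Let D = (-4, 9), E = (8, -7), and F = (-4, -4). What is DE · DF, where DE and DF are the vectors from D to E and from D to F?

DE = E − D = (12, -16)
DF = F − D = (0, -13)
DE · DF = 12·0 + (-16)·(-13) = 0 + 208 = 208

208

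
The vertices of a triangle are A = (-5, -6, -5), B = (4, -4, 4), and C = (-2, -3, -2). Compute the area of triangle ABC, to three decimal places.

AB = (9, 2, 9),  AC = (3, 3, 3)
i: 2·3 - 9·3 = 6 - 27 = -21
j: 9·3 - 9·3 = 27 - 27 = 0
k: 9·3 - 2·3 = 27 - 6 = 21
AB × AC = (-21, 0, 21)
|AB × AC| = √882 ≈ 29.6985
area = ½ · 29.6985 ≈ 14.849

14.849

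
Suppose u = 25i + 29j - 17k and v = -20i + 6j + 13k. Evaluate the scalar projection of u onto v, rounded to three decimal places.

-22.239

u · v = 25·(-20) + 29·6 + (-17)·13 = -500 + 174 - 221 = -547
|v| = √(400 + 36 + 169) = √605 ≈ 24.5967
comp_v u = -547 / √605 ≈ -22.239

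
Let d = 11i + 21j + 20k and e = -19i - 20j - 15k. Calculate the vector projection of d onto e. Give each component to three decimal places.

(17.902, 18.844, 14.133)

d · e = 11·(-19) + 21·(-20) + 20·(-15) = -209 - 420 - 300 = -929
|e|² = 361 + 400 + 225 = 986
proj_e d = (-929/986) · (-19, -20, -15) ≈ (17.902, 18.844, 14.133)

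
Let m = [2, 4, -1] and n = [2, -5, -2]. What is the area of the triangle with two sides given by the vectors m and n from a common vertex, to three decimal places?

11.147

i: 4·(-2) - (-1)·(-5) = -8 - 5 = -13
j: (-1)·2 - 2·(-2) = -2 - (-4) = 2
k: 2·(-5) - 4·2 = -10 - 8 = -18
m × n = (-13, 2, -18)
|m × n| = √((-13)² + 2² + (-18)²) = √497 ≈ 22.2935
area = ½ · 22.2935 ≈ 11.147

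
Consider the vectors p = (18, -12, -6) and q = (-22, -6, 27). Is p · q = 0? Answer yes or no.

p · q = 18·(-22) + (-12)·(-6) + (-6)·27 = -396 + 72 - 162 = -486
Nonzero, so the vectors are not orthogonal.

no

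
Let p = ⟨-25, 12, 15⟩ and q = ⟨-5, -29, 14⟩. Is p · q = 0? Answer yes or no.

p · q = (-25)·(-5) + 12·(-29) + 15·14 = 125 - 348 + 210 = -13
Nonzero, so the vectors are not orthogonal.

no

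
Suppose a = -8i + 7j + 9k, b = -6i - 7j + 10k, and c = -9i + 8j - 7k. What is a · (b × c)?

b × c:
i: (-7)·(-7) - 10·8 = 49 - 80 = -31
j: 10·(-9) - (-6)·(-7) = -90 - 42 = -132
k: (-6)·8 - (-7)·(-9) = -48 - 63 = -111
b × c = (-31, -132, -111)
a · (b × c) = (-8)·(-31) + 7·(-132) + 9·(-111) = 248 - 924 - 999 = -1675

-1675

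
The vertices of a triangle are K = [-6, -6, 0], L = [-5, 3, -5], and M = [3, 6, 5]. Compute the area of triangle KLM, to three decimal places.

67.613

KL = (1, 9, -5),  KM = (9, 12, 5)
i: 9·5 - (-5)·12 = 45 - (-60) = 105
j: (-5)·9 - 1·5 = -45 - 5 = -50
k: 1·12 - 9·9 = 12 - 81 = -69
KL × KM = (105, -50, -69)
|KL × KM| = √18286 ≈ 135.2257
area = ½ · 135.2257 ≈ 67.613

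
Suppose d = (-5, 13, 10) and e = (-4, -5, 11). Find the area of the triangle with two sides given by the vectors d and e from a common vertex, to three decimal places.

104.167

i: 13·11 - 10·(-5) = 143 - (-50) = 193
j: 10·(-4) - (-5)·11 = -40 - (-55) = 15
k: (-5)·(-5) - 13·(-4) = 25 - (-52) = 77
d × e = (193, 15, 77)
|d × e| = √(193² + 15² + 77²) = √43403 ≈ 208.3339
area = ½ · 208.3339 ≈ 104.167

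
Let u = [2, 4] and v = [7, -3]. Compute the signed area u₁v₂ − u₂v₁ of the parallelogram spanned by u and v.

-34

2·(-3) - 4·7 = -6 - 28 = -34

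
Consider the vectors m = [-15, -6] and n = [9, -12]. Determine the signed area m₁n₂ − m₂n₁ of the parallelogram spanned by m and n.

(-15)·(-12) - (-6)·9 = 180 - (-54) = 234

234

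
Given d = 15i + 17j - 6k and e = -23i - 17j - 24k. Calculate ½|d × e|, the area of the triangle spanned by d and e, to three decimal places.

362.836

i: 17·(-24) - (-6)·(-17) = -408 - 102 = -510
j: (-6)·(-23) - 15·(-24) = 138 - (-360) = 498
k: 15·(-17) - 17·(-23) = -255 - (-391) = 136
d × e = (-510, 498, 136)
|d × e| = √((-510)² + 498² + 136²) = √526600 ≈ 725.6721
area = ½ · 725.6721 ≈ 362.836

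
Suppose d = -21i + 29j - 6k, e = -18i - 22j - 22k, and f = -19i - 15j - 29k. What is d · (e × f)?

e × f:
i: (-22)·(-29) - (-22)·(-15) = 638 - 330 = 308
j: (-22)·(-19) - (-18)·(-29) = 418 - 522 = -104
k: (-18)·(-15) - (-22)·(-19) = 270 - 418 = -148
e × f = (308, -104, -148)
d · (e × f) = (-21)·308 + 29·(-104) + (-6)·(-148) = -6468 - 3016 + 888 = -8596

-8596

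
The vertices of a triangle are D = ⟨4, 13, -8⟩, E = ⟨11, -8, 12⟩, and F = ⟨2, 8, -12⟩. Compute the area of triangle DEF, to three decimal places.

DE = (7, -21, 20),  DF = (-2, -5, -4)
i: (-21)·(-4) - 20·(-5) = 84 - (-100) = 184
j: 20·(-2) - 7·(-4) = -40 - (-28) = -12
k: 7·(-5) - (-21)·(-2) = -35 - 42 = -77
DE × DF = (184, -12, -77)
|DE × DF| = √39929 ≈ 199.8224
area = ½ · 199.8224 ≈ 99.911

99.911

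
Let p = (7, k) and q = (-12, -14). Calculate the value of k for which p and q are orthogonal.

-6

p · q = 7·(-12) + k·(-14) = -84 - 14k
Set equal to 0: -14k = 84, so k = -6.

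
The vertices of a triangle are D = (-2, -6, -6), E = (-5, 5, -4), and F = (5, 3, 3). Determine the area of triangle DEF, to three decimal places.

69.025

DE = (-3, 11, 2),  DF = (7, 9, 9)
i: 11·9 - 2·9 = 99 - 18 = 81
j: 2·7 - (-3)·9 = 14 - (-27) = 41
k: (-3)·9 - 11·7 = -27 - 77 = -104
DE × DF = (81, 41, -104)
|DE × DF| = √19058 ≈ 138.0507
area = ½ · 138.0507 ≈ 69.025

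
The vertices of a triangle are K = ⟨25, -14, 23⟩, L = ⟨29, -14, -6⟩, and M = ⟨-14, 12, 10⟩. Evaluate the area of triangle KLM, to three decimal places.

KL = (4, 0, -29),  KM = (-39, 26, -13)
i: 0·(-13) - (-29)·26 = 0 - (-754) = 754
j: (-29)·(-39) - 4·(-13) = 1131 - (-52) = 1183
k: 4·26 - 0·(-39) = 104 - 0 = 104
KL × KM = (754, 1183, 104)
|KL × KM| = √1978821 ≈ 1406.7057
area = ½ · 1406.7057 ≈ 703.353

703.353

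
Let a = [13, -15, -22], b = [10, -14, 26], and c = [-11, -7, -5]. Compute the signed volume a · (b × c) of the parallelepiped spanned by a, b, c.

11744

b × c:
i: (-14)·(-5) - 26·(-7) = 70 - (-182) = 252
j: 26·(-11) - 10·(-5) = -286 - (-50) = -236
k: 10·(-7) - (-14)·(-11) = -70 - 154 = -224
b × c = (252, -236, -224)
a · (b × c) = 13·252 + (-15)·(-236) + (-22)·(-224) = 3276 + 3540 + 4928 = 11744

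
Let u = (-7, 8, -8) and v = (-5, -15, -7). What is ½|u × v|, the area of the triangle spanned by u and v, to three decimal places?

i: 8·(-7) - (-8)·(-15) = -56 - 120 = -176
j: (-8)·(-5) - (-7)·(-7) = 40 - 49 = -9
k: (-7)·(-15) - 8·(-5) = 105 - (-40) = 145
u × v = (-176, -9, 145)
|u × v| = √((-176)² + (-9)² + 145²) = √52082 ≈ 228.2148
area = ½ · 228.2148 ≈ 114.107

114.107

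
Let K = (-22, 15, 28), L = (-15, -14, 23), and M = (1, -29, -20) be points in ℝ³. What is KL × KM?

(1172, 221, 359)

KL = (7, -29, -5)
KM = (23, -44, -48)
i: (-29)·(-48) - (-5)·(-44) = 1392 - 220 = 1172
j: (-5)·23 - 7·(-48) = -115 - (-336) = 221
k: 7·(-44) - (-29)·23 = -308 - (-667) = 359
KL × KM = (1172, 221, 359)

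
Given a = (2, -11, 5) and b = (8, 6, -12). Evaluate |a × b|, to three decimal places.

i: (-11)·(-12) - 5·6 = 132 - 30 = 102
j: 5·8 - 2·(-12) = 40 - (-24) = 64
k: 2·6 - (-11)·8 = 12 - (-88) = 100
a × b = (102, 64, 100)
|a × b| = √(102² + 64² + 100²) = √24500 ≈ 156.5248

156.525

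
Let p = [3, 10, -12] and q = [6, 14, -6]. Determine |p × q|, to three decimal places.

i: 10·(-6) - (-12)·14 = -60 - (-168) = 108
j: (-12)·6 - 3·(-6) = -72 - (-18) = -54
k: 3·14 - 10·6 = 42 - 60 = -18
p × q = (108, -54, -18)
|p × q| = √(108² + (-54)² + (-18)²) = √14904 ≈ 122.0819

122.082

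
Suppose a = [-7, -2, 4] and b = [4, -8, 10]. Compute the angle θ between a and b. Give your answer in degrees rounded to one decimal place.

a · b = (-7)·4 + (-2)·(-8) + 4·10 = -28 + 16 + 40 = 28
|a|² = 49 + 4 + 16 = 69,  |a| = √69 ≈ 8.306624
|b|² = 16 + 64 + 100 = 180,  |b| = √180 ≈ 13.416408
cos θ = 28 / (8.306624 · 13.416408) ≈ 0.25124
θ = arccos(0.25124) ≈ 75.4°

75.4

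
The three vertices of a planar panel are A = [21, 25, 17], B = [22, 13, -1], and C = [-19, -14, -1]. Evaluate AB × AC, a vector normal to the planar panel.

(-486, 738, -519)

AB = (1, -12, -18)
AC = (-40, -39, -18)
i: (-12)·(-18) - (-18)·(-39) = 216 - 702 = -486
j: (-18)·(-40) - 1·(-18) = 720 - (-18) = 738
k: 1·(-39) - (-12)·(-40) = -39 - 480 = -519
AB × AC = (-486, 738, -519)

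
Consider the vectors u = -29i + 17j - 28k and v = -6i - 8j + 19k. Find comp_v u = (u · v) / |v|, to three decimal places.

u · v = (-29)·(-6) + 17·(-8) + (-28)·19 = 174 - 136 - 532 = -494
|v| = √(36 + 64 + 361) = √461 ≈ 21.4709
comp_v u = -494 / √461 ≈ -23.008

-23.008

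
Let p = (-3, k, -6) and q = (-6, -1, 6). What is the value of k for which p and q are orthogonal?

p · q = (-3)·(-6) + k·(-1) + (-6)·6 = -18 - 1k
Set equal to 0: -1k = 18, so k = -18.

-18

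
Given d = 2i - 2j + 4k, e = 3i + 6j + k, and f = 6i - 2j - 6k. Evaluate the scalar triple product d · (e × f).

-284

e × f:
i: 6·(-6) - 1·(-2) = -36 - (-2) = -34
j: 1·6 - 3·(-6) = 6 - (-18) = 24
k: 3·(-2) - 6·6 = -6 - 36 = -42
e × f = (-34, 24, -42)
d · (e × f) = 2·(-34) + (-2)·24 + 4·(-42) = -68 - 48 - 168 = -284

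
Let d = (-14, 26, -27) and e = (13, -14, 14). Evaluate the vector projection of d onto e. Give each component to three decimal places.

(-21.412, 23.059, -23.059)

d · e = (-14)·13 + 26·(-14) + (-27)·14 = -182 - 364 - 378 = -924
|e|² = 169 + 196 + 196 = 561
proj_e d = (-924/561) · (13, -14, 14) ≈ (-21.412, 23.059, -23.059)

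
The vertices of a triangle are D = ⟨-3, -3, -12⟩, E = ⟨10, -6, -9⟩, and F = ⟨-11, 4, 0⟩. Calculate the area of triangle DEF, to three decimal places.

100.172

DE = (13, -3, 3),  DF = (-8, 7, 12)
i: (-3)·12 - 3·7 = -36 - 21 = -57
j: 3·(-8) - 13·12 = -24 - 156 = -180
k: 13·7 - (-3)·(-8) = 91 - 24 = 67
DE × DF = (-57, -180, 67)
|DE × DF| = √40138 ≈ 200.3447
area = ½ · 200.3447 ≈ 100.172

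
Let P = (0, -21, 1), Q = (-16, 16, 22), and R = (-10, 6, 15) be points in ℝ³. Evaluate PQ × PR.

(-49, 14, -62)

PQ = (-16, 37, 21)
PR = (-10, 27, 14)
i: 37·14 - 21·27 = 518 - 567 = -49
j: 21·(-10) - (-16)·14 = -210 - (-224) = 14
k: (-16)·27 - 37·(-10) = -432 - (-370) = -62
PQ × PR = (-49, 14, -62)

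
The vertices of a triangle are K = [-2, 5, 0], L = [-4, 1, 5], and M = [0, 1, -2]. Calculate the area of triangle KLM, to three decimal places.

16.401

KL = (-2, -4, 5),  KM = (2, -4, -2)
i: (-4)·(-2) - 5·(-4) = 8 - (-20) = 28
j: 5·2 - (-2)·(-2) = 10 - 4 = 6
k: (-2)·(-4) - (-4)·2 = 8 - (-8) = 16
KL × KM = (28, 6, 16)
|KL × KM| = √1076 ≈ 32.8024
area = ½ · 32.8024 ≈ 16.401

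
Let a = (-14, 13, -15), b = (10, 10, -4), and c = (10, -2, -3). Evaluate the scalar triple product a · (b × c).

2202

b × c:
i: 10·(-3) - (-4)·(-2) = -30 - 8 = -38
j: (-4)·10 - 10·(-3) = -40 - (-30) = -10
k: 10·(-2) - 10·10 = -20 - 100 = -120
b × c = (-38, -10, -120)
a · (b × c) = (-14)·(-38) + 13·(-10) + (-15)·(-120) = 532 - 130 + 1800 = 2202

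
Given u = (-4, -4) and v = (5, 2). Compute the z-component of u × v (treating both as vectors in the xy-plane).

12

(-4)·2 - (-4)·5 = -8 - (-20) = 12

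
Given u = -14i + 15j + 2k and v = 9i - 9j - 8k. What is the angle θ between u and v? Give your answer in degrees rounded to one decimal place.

u · v = (-14)·9 + 15·(-9) + 2·(-8) = -126 - 135 - 16 = -277
|u|² = 196 + 225 + 4 = 425,  |u| = √425 ≈ 20.615528
|v|² = 81 + 81 + 64 = 226,  |v| = √226 ≈ 15.033296
cos θ = -277 / (20.615528 · 15.033296) ≈ -0.89378
θ = arccos(-0.89378) ≈ 153.4°

153.4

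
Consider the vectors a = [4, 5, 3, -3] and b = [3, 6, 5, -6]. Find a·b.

75

a · b = 4·3 + 5·6 + 3·5 + (-3)·(-6) = 12 + 30 + 15 + 18 = 75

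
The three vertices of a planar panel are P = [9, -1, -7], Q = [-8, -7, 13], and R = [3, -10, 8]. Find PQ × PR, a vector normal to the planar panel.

PQ = (-17, -6, 20)
PR = (-6, -9, 15)
i: (-6)·15 - 20·(-9) = -90 - (-180) = 90
j: 20·(-6) - (-17)·15 = -120 - (-255) = 135
k: (-17)·(-9) - (-6)·(-6) = 153 - 36 = 117
PQ × PR = (90, 135, 117)

(90, 135, 117)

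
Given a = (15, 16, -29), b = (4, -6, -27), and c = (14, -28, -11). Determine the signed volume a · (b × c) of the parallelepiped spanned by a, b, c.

b × c:
i: (-6)·(-11) - (-27)·(-28) = 66 - 756 = -690
j: (-27)·14 - 4·(-11) = -378 - (-44) = -334
k: 4·(-28) - (-6)·14 = -112 - (-84) = -28
b × c = (-690, -334, -28)
a · (b × c) = 15·(-690) + 16·(-334) + (-29)·(-28) = -10350 - 5344 + 812 = -14882

-14882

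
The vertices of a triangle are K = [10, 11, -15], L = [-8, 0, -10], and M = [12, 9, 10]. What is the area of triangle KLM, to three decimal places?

KL = (-18, -11, 5),  KM = (2, -2, 25)
i: (-11)·25 - 5·(-2) = -275 - (-10) = -265
j: 5·2 - (-18)·25 = 10 - (-450) = 460
k: (-18)·(-2) - (-11)·2 = 36 - (-22) = 58
KL × KM = (-265, 460, 58)
|KL × KM| = √285189 ≈ 534.0309
area = ½ · 534.0309 ≈ 267.015

267.015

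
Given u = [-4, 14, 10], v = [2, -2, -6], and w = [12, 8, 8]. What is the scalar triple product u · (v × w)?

-960

v × w:
i: (-2)·8 - (-6)·8 = -16 - (-48) = 32
j: (-6)·12 - 2·8 = -72 - 16 = -88
k: 2·8 - (-2)·12 = 16 - (-24) = 40
v × w = (32, -88, 40)
u · (v × w) = (-4)·32 + 14·(-88) + 10·40 = -128 - 1232 + 400 = -960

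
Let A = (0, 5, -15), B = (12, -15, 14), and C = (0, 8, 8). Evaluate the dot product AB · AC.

AB = B − A = (12, -20, 29)
AC = C − A = (0, 3, 23)
AB · AC = 12·0 + (-20)·3 + 29·23 = 0 - 60 + 667 = 607

607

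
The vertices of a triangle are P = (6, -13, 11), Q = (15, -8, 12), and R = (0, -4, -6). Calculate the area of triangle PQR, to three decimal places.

PQ = (9, 5, 1),  PR = (-6, 9, -17)
i: 5·(-17) - 1·9 = -85 - 9 = -94
j: 1·(-6) - 9·(-17) = -6 - (-153) = 147
k: 9·9 - 5·(-6) = 81 - (-30) = 111
PQ × PR = (-94, 147, 111)
|PQ × PR| = √42766 ≈ 206.7994
area = ½ · 206.7994 ≈ 103.400

103.400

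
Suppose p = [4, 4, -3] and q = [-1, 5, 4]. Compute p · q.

4

p · q = 4·(-1) + 4·5 + (-3)·4 = -4 + 20 - 12 = 4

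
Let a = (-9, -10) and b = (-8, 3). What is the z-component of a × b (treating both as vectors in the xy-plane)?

-107

(-9)·3 - (-10)·(-8) = -27 - 80 = -107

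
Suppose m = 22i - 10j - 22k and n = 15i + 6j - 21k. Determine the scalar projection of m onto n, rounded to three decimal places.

m · n = 22·15 + (-10)·6 + (-22)·(-21) = 330 - 60 + 462 = 732
|n| = √(225 + 36 + 441) = √702 ≈ 26.4953
comp_n m = 732 / √702 ≈ 27.628

27.628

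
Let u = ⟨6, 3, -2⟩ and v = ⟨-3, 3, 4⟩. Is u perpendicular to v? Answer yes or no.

no

u · v = 6·(-3) + 3·3 + (-2)·4 = -18 + 9 - 8 = -17
Nonzero, so the vectors are not orthogonal.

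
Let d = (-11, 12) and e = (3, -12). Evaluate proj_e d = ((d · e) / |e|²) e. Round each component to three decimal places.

(-3.471, 13.882)

d · e = (-11)·3 + 12·(-12) = -33 - 144 = -177
|e|² = 9 + 144 = 153
proj_e d = (-177/153) · (3, -12) ≈ (-3.471, 13.882)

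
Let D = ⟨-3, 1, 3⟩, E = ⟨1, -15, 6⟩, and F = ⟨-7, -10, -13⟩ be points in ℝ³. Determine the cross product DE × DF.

(289, 52, -108)

DE = (4, -16, 3)
DF = (-4, -11, -16)
i: (-16)·(-16) - 3·(-11) = 256 - (-33) = 289
j: 3·(-4) - 4·(-16) = -12 - (-64) = 52
k: 4·(-11) - (-16)·(-4) = -44 - 64 = -108
DE × DF = (289, 52, -108)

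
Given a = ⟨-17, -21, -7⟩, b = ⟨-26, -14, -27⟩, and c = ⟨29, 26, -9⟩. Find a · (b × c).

b × c:
i: (-14)·(-9) - (-27)·26 = 126 - (-702) = 828
j: (-27)·29 - (-26)·(-9) = -783 - 234 = -1017
k: (-26)·26 - (-14)·29 = -676 - (-406) = -270
b × c = (828, -1017, -270)
a · (b × c) = (-17)·828 + (-21)·(-1017) + (-7)·(-270) = -14076 + 21357 + 1890 = 9171

9171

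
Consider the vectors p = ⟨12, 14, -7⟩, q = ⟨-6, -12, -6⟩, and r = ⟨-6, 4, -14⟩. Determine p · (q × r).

2304

q × r:
i: (-12)·(-14) - (-6)·4 = 168 - (-24) = 192
j: (-6)·(-6) - (-6)·(-14) = 36 - 84 = -48
k: (-6)·4 - (-12)·(-6) = -24 - 72 = -96
q × r = (192, -48, -96)
p · (q × r) = 12·192 + 14·(-48) + (-7)·(-96) = 2304 - 672 + 672 = 2304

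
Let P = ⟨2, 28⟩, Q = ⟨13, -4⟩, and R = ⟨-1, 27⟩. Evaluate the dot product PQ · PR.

-1

PQ = Q − P = (11, -32)
PR = R − P = (-3, -1)
PQ · PR = 11·(-3) + (-32)·(-1) = -33 + 32 = -1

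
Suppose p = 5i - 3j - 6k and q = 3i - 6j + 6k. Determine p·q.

-3

p · q = 5·3 + (-3)·(-6) + (-6)·6 = 15 + 18 - 36 = -3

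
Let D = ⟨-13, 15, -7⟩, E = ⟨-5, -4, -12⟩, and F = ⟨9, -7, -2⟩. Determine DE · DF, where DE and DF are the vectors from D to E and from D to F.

569

DE = E − D = (8, -19, -5)
DF = F − D = (22, -22, 5)
DE · DF = 8·22 + (-19)·(-22) + (-5)·5 = 176 + 418 - 25 = 569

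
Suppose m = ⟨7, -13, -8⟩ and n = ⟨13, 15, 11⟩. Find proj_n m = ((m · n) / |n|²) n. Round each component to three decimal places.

m · n = 7·13 + (-13)·15 + (-8)·11 = 91 - 195 - 88 = -192
|n|² = 169 + 225 + 121 = 515
proj_n m = (-192/515) · (13, 15, 11) ≈ (-4.847, -5.592, -4.101)

(-4.847, -5.592, -4.101)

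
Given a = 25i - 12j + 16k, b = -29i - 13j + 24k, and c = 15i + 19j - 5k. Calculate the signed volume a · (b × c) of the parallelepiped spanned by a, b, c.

b × c:
i: (-13)·(-5) - 24·19 = 65 - 456 = -391
j: 24·15 - (-29)·(-5) = 360 - 145 = 215
k: (-29)·19 - (-13)·15 = -551 - (-195) = -356
b × c = (-391, 215, -356)
a · (b × c) = 25·(-391) + (-12)·215 + 16·(-356) = -9775 - 2580 - 5696 = -18051

-18051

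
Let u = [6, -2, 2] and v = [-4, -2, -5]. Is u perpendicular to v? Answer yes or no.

no

u · v = 6·(-4) + (-2)·(-2) + 2·(-5) = -24 + 4 - 10 = -30
Nonzero, so the vectors are not orthogonal.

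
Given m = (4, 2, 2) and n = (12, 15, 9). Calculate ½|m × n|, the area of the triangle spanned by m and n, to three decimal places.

19.900

i: 2·9 - 2·15 = 18 - 30 = -12
j: 2·12 - 4·9 = 24 - 36 = -12
k: 4·15 - 2·12 = 60 - 24 = 36
m × n = (-12, -12, 36)
|m × n| = √((-12)² + (-12)² + 36²) = √1584 ≈ 39.7995
area = ½ · 39.7995 ≈ 19.900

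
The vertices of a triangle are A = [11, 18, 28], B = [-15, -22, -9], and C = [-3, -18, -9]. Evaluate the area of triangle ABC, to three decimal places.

AB = (-26, -40, -37),  AC = (-14, -36, -37)
i: (-40)·(-37) - (-37)·(-36) = 1480 - 1332 = 148
j: (-37)·(-14) - (-26)·(-37) = 518 - 962 = -444
k: (-26)·(-36) - (-40)·(-14) = 936 - 560 = 376
AB × AC = (148, -444, 376)
|AB × AC| = √360416 ≈ 600.3466
area = ½ · 600.3466 ≈ 300.173

300.173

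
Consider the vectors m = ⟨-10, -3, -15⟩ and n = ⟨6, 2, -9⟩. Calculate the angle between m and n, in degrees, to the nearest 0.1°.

m · n = (-10)·6 + (-3)·2 + (-15)·(-9) = -60 - 6 + 135 = 69
|m|² = 100 + 9 + 225 = 334,  |m| = √334 ≈ 18.275667
|n|² = 36 + 4 + 81 = 121,  |n| = √121 ≈ 11.000000
cos θ = 69 / (18.275667 · 11.000000) ≈ 0.34323
θ = arccos(0.34323) ≈ 69.9°

69.9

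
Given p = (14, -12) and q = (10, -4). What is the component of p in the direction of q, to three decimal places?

17.455

p · q = 14·10 + (-12)·(-4) = 140 + 48 = 188
|q| = √(100 + 16) = √116 ≈ 10.7703
comp_q p = 188 / √116 ≈ 17.455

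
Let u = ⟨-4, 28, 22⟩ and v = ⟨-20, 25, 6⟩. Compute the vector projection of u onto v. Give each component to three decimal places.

u · v = (-4)·(-20) + 28·25 + 22·6 = 80 + 700 + 132 = 912
|v|² = 400 + 625 + 36 = 1061
proj_v u = (912/1061) · (-20, 25, 6) ≈ (-17.191, 21.489, 5.157)

(-17.191, 21.489, 5.157)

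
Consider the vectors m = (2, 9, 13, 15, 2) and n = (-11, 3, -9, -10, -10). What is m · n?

-282

m · n = 2·(-11) + 9·3 + 13·(-9) + 15·(-10) + 2·(-10) = -22 + 27 - 117 - 150 - 20 = -282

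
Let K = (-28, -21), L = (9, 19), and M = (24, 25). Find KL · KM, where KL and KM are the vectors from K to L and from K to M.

3764

KL = L − K = (37, 40)
KM = M − K = (52, 46)
KL · KM = 37·52 + 40·46 = 1924 + 1840 = 3764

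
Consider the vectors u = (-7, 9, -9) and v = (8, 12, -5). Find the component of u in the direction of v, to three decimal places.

u · v = (-7)·8 + 9·12 + (-9)·(-5) = -56 + 108 + 45 = 97
|v| = √(64 + 144 + 25) = √233 ≈ 15.2643
comp_v u = 97 / √233 ≈ 6.355

6.355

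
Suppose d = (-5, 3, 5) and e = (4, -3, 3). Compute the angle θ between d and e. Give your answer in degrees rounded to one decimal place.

d · e = (-5)·4 + 3·(-3) + 5·3 = -20 - 9 + 15 = -14
|d|² = 25 + 9 + 25 = 59,  |d| = √59 ≈ 7.681146
|e|² = 16 + 9 + 9 = 34,  |e| = √34 ≈ 5.830952
cos θ = -14 / (7.681146 · 5.830952) ≈ -0.31258
θ = arccos(-0.31258) ≈ 108.2°

108.2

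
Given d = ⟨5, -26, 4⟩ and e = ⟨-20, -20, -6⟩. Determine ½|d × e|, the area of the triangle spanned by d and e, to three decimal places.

332.639

i: (-26)·(-6) - 4·(-20) = 156 - (-80) = 236
j: 4·(-20) - 5·(-6) = -80 - (-30) = -50
k: 5·(-20) - (-26)·(-20) = -100 - 520 = -620
d × e = (236, -50, -620)
|d × e| = √(236² + (-50)² + (-620)²) = √442596 ≈ 665.2789
area = ½ · 665.2789 ≈ 332.639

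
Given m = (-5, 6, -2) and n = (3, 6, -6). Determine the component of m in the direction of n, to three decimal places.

3.667

m · n = (-5)·3 + 6·6 + (-2)·(-6) = -15 + 36 + 12 = 33
|n| = √(9 + 36 + 36) = √81 ≈ 9.0000
comp_n m = 33 / √81 ≈ 3.667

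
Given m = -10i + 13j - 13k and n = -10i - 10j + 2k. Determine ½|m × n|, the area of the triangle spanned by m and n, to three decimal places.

146.813

i: 13·2 - (-13)·(-10) = 26 - 130 = -104
j: (-13)·(-10) - (-10)·2 = 130 - (-20) = 150
k: (-10)·(-10) - 13·(-10) = 100 - (-130) = 230
m × n = (-104, 150, 230)
|m × n| = √((-104)² + 150² + 230²) = √86216 ≈ 293.6256
area = ½ · 293.6256 ≈ 146.813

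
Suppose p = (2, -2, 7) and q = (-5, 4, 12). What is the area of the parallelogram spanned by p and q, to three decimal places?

i: (-2)·12 - 7·4 = -24 - 28 = -52
j: 7·(-5) - 2·12 = -35 - 24 = -59
k: 2·4 - (-2)·(-5) = 8 - 10 = -2
p × q = (-52, -59, -2)
|p × q| = √((-52)² + (-59)² + (-2)²) = √6189 ≈ 78.6702

78.670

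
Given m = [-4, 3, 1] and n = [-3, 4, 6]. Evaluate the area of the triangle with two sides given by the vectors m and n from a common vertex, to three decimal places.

13.096

i: 3·6 - 1·4 = 18 - 4 = 14
j: 1·(-3) - (-4)·6 = -3 - (-24) = 21
k: (-4)·4 - 3·(-3) = -16 - (-9) = -7
m × n = (14, 21, -7)
|m × n| = √(14² + 21² + (-7)²) = √686 ≈ 26.1916
area = ½ · 26.1916 ≈ 13.096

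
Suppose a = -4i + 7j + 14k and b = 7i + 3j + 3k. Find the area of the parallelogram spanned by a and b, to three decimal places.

i: 7·3 - 14·3 = 21 - 42 = -21
j: 14·7 - (-4)·3 = 98 - (-12) = 110
k: (-4)·3 - 7·7 = -12 - 49 = -61
a × b = (-21, 110, -61)
|a × b| = √((-21)² + 110² + (-61)²) = √16262 ≈ 127.5225

127.523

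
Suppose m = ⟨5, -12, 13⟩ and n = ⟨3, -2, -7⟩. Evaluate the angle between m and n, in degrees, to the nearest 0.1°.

m · n = 5·3 + (-12)·(-2) + 13·(-7) = 15 + 24 - 91 = -52
|m|² = 25 + 144 + 169 = 338,  |m| = √338 ≈ 18.384776
|n|² = 9 + 4 + 49 = 62,  |n| = √62 ≈ 7.874008
cos θ = -52 / (18.384776 · 7.874008) ≈ -0.35921
θ = arccos(-0.35921) ≈ 111.1°

111.1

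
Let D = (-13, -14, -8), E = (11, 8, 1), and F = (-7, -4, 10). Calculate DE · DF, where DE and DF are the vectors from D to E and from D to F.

DE = E − D = (24, 22, 9)
DF = F − D = (6, 10, 18)
DE · DF = 24·6 + 22·10 + 9·18 = 144 + 220 + 162 = 526

526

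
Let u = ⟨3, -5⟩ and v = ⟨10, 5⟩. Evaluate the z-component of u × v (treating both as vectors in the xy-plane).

3·5 - (-5)·10 = 15 - (-50) = 65

65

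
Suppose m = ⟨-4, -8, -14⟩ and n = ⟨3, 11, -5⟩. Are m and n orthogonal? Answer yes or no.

m · n = (-4)·3 + (-8)·11 + (-14)·(-5) = -12 - 88 + 70 = -30
Nonzero, so the vectors are not orthogonal.

no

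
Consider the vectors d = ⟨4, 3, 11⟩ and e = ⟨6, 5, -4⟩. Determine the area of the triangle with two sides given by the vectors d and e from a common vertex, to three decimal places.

i: 3·(-4) - 11·5 = -12 - 55 = -67
j: 11·6 - 4·(-4) = 66 - (-16) = 82
k: 4·5 - 3·6 = 20 - 18 = 2
d × e = (-67, 82, 2)
|d × e| = √((-67)² + 82² + 2²) = √11217 ≈ 105.9103
area = ½ · 105.9103 ≈ 52.955

52.955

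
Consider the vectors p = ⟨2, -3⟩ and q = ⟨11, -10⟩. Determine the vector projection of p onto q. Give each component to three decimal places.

p · q = 2·11 + (-3)·(-10) = 22 + 30 = 52
|q|² = 121 + 100 = 221
proj_q p = (52/221) · (11, -10) ≈ (2.588, -2.353)

(2.588, -2.353)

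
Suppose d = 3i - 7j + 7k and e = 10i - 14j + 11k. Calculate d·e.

d · e = 3·10 + (-7)·(-14) + 7·11 = 30 + 98 + 77 = 205

205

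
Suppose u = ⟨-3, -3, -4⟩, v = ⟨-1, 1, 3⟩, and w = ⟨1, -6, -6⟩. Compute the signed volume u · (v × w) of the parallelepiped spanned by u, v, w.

-47

v × w:
i: 1·(-6) - 3·(-6) = -6 - (-18) = 12
j: 3·1 - (-1)·(-6) = 3 - 6 = -3
k: (-1)·(-6) - 1·1 = 6 - 1 = 5
v × w = (12, -3, 5)
u · (v × w) = (-3)·12 + (-3)·(-3) + (-4)·5 = -36 + 9 - 20 = -47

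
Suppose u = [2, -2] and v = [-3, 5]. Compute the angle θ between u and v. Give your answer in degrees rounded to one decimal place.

u · v = 2·(-3) + (-2)·5 = -6 - 10 = -16
|u|² = 4 + 4 = 8,  |u| = √8 ≈ 2.828427
|v|² = 9 + 25 = 34,  |v| = √34 ≈ 5.830952
cos θ = -16 / (2.828427 · 5.830952) ≈ -0.97014
θ = arccos(-0.97014) ≈ 166.0°

166.0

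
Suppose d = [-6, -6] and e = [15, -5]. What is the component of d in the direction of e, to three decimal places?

d · e = (-6)·15 + (-6)·(-5) = -90 + 30 = -60
|e| = √(225 + 25) = √250 ≈ 15.8114
comp_e d = -60 / √250 ≈ -3.795

-3.795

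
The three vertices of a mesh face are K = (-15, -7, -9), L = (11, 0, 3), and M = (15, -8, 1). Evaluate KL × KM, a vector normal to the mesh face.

(82, 100, -236)

KL = (26, 7, 12)
KM = (30, -1, 10)
i: 7·10 - 12·(-1) = 70 - (-12) = 82
j: 12·30 - 26·10 = 360 - 260 = 100
k: 26·(-1) - 7·30 = -26 - 210 = -236
KL × KM = (82, 100, -236)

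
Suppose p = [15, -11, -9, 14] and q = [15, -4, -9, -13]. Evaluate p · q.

p · q = 15·15 + (-11)·(-4) + (-9)·(-9) + 14·(-13) = 225 + 44 + 81 - 182 = 168

168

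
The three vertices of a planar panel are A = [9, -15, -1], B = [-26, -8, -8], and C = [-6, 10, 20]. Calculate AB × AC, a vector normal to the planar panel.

(322, 840, -770)

AB = (-35, 7, -7)
AC = (-15, 25, 21)
i: 7·21 - (-7)·25 = 147 - (-175) = 322
j: (-7)·(-15) - (-35)·21 = 105 - (-735) = 840
k: (-35)·25 - 7·(-15) = -875 - (-105) = -770
AB × AC = (322, 840, -770)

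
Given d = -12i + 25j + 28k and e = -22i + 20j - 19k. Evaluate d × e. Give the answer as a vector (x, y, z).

(-1035, -844, 310)

i: 25·(-19) - 28·20 = -475 - 560 = -1035
j: 28·(-22) - (-12)·(-19) = -616 - 228 = -844
k: (-12)·20 - 25·(-22) = -240 - (-550) = 310
d × e = (-1035, -844, 310)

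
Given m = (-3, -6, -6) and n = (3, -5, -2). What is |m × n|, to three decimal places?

i: (-6)·(-2) - (-6)·(-5) = 12 - 30 = -18
j: (-6)·3 - (-3)·(-2) = -18 - 6 = -24
k: (-3)·(-5) - (-6)·3 = 15 - (-18) = 33
m × n = (-18, -24, 33)
|m × n| = √((-18)² + (-24)² + 33²) = √1989 ≈ 44.5982

44.598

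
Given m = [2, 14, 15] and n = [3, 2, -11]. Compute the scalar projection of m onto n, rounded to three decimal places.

m · n = 2·3 + 14·2 + 15·(-11) = 6 + 28 - 165 = -131
|n| = √(9 + 4 + 121) = √134 ≈ 11.5758
comp_n m = -131 / √134 ≈ -11.317

-11.317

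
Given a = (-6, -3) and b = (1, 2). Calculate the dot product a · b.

-12

a · b = (-6)·1 + (-3)·2 = -6 - 6 = -12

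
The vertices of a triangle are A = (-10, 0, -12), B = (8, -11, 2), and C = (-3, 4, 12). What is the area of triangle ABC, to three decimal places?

AB = (18, -11, 14),  AC = (7, 4, 24)
i: (-11)·24 - 14·4 = -264 - 56 = -320
j: 14·7 - 18·24 = 98 - 432 = -334
k: 18·4 - (-11)·7 = 72 - (-77) = 149
AB × AC = (-320, -334, 149)
|AB × AC| = √236157 ≈ 485.9599
area = ½ · 485.9599 ≈ 242.980

242.980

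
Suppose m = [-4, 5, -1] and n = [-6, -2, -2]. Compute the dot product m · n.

16

m · n = (-4)·(-6) + 5·(-2) + (-1)·(-2) = 24 - 10 + 2 = 16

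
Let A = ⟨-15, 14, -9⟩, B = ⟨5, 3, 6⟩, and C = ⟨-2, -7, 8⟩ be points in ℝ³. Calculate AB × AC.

AB = (20, -11, 15)
AC = (13, -21, 17)
i: (-11)·17 - 15·(-21) = -187 - (-315) = 128
j: 15·13 - 20·17 = 195 - 340 = -145
k: 20·(-21) - (-11)·13 = -420 - (-143) = -277
AB × AC = (128, -145, -277)

(128, -145, -277)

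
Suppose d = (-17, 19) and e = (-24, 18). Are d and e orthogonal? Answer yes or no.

d · e = (-17)·(-24) + 19·18 = 408 + 342 = 750
Nonzero, so the vectors are not orthogonal.

no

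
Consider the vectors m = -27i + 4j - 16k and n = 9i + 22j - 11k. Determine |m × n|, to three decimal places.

828.399

i: 4·(-11) - (-16)·22 = -44 - (-352) = 308
j: (-16)·9 - (-27)·(-11) = -144 - 297 = -441
k: (-27)·22 - 4·9 = -594 - 36 = -630
m × n = (308, -441, -630)
|m × n| = √(308² + (-441)² + (-630)²) = √686245 ≈ 828.3991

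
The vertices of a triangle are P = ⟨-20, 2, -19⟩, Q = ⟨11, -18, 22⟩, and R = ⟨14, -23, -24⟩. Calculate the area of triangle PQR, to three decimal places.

958.391

PQ = (31, -20, 41),  PR = (34, -25, -5)
i: (-20)·(-5) - 41·(-25) = 100 - (-1025) = 1125
j: 41·34 - 31·(-5) = 1394 - (-155) = 1549
k: 31·(-25) - (-20)·34 = -775 - (-680) = -95
PQ × PR = (1125, 1549, -95)
|PQ × PR| = √3674051 ≈ 1916.7814
area = ½ · 1916.7814 ≈ 958.391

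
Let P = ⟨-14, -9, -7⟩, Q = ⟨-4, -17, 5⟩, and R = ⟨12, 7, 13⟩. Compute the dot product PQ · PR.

PQ = Q − P = (10, -8, 12)
PR = R − P = (26, 16, 20)
PQ · PR = 10·26 + (-8)·16 + 12·20 = 260 - 128 + 240 = 372

372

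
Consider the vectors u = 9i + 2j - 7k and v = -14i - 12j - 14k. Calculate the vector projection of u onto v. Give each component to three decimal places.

u · v = 9·(-14) + 2·(-12) + (-7)·(-14) = -126 - 24 + 98 = -52
|v|² = 196 + 144 + 196 = 536
proj_v u = (-52/536) · (-14, -12, -14) ≈ (1.358, 1.164, 1.358)

(1.358, 1.164, 1.358)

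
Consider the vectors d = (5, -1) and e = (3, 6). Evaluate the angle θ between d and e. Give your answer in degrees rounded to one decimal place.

74.7

d · e = 5·3 + (-1)·6 = 15 - 6 = 9
|d|² = 25 + 1 = 26,  |d| = √26 ≈ 5.099020
|e|² = 9 + 36 = 45,  |e| = √45 ≈ 6.708204
cos θ = 9 / (5.099020 · 6.708204) ≈ 0.26312
θ = arccos(0.26312) ≈ 74.7°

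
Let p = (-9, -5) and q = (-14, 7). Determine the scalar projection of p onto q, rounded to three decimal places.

p · q = (-9)·(-14) + (-5)·7 = 126 - 35 = 91
|q| = √(196 + 49) = √245 ≈ 15.6525
comp_q p = 91 / √245 ≈ 5.814

5.814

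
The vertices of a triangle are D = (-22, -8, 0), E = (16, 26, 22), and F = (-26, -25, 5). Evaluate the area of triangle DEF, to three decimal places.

397.907

DE = (38, 34, 22),  DF = (-4, -17, 5)
i: 34·5 - 22·(-17) = 170 - (-374) = 544
j: 22·(-4) - 38·5 = -88 - 190 = -278
k: 38·(-17) - 34·(-4) = -646 - (-136) = -510
DE × DF = (544, -278, -510)
|DE × DF| = √633320 ≈ 795.8140
area = ½ · 795.8140 ≈ 397.907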